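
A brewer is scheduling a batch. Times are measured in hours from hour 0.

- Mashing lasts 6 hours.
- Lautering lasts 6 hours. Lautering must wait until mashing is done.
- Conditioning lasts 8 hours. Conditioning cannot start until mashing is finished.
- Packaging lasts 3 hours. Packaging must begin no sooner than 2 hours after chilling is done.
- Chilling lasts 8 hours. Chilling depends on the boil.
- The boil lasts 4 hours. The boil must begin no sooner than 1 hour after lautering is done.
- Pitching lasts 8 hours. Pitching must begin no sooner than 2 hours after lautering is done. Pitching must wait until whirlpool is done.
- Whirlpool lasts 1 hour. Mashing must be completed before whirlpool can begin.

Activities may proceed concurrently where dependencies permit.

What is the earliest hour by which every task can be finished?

30

Mashing can start immediately at hour 0; it finishes at hour 6.
Conditioning waits on mashing (finishes hour 6), so it starts at hour 6 and finishes at 6 + 8 = hour 14.
Whirlpool waits on mashing (finishes hour 6), so it starts at hour 6 and finishes at 6 + 1 = hour 7.
Lautering cannot begin until mashing (finishes hour 6). It runs from hour 6 to 6 + 6 = hour 12.
Pitching cannot start until lautering (finishes hour 12, plus 2-hour gap → hour 14); whirlpool (finishes hour 7). The controlling bound is hour 14, so pitching finishes at 14 + 8 = hour 22.
After lautering (finishes hour 12, plus 1-hour gap → hour 13), the boil can start at hour 13 and finishes at hour 17.
Chilling waits on the boil (finishes hour 17), so it starts at hour 17 and finishes at 17 + 8 = hour 25.
Packaging waits on chilling (finishes hour 25, plus 2-hour gap → hour 27), so it starts at hour 27 and finishes at 27 + 3 = hour 30.
All tasks are finished once the last one completes. Finish times: Mashing at 6, Lautering at 12, The boil at 17, Whirlpool at 7, Chilling at 25, Pitching at 22, Conditioning at 14, Packaging at 30. The latest is hour 30.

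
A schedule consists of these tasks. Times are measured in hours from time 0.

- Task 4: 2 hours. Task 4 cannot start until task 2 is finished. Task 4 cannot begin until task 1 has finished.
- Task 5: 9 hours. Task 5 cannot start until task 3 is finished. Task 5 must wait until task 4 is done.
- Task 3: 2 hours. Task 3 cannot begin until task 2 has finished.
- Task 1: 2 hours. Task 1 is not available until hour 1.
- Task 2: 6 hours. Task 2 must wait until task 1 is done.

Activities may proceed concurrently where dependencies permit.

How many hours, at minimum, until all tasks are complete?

Task 1 waits on its own release at hour 1, so it starts at hour 1 and finishes at 1 + 2 = hour 3.
Task 2 cannot begin until task 1 (finishes hour 3). It runs from hour 3 to 3 + 6 = hour 9.
Task 4 has to wait for task 2 (finishes hour 9); task 1 (finishes hour 3). The latest of these is hour 9, so task 4 runs hour 9 to 9 + 2 = hour 11.
Task 3 waits on task 2 (finishes hour 9), so it starts at hour 9 and finishes at 9 + 2 = hour 11.
Task 5 has to wait for task 3 (finishes hour 11); task 4 (finishes hour 11). The latest of these is hour 11, so task 5 runs hour 11 to 11 + 9 = hour 20.
All tasks are finished once the last one completes. Finish times: Task 1 at 3, Task 2 at 9, Task 3 at 11, Task 4 at 11, Task 5 at 20. The latest is hour 20.

20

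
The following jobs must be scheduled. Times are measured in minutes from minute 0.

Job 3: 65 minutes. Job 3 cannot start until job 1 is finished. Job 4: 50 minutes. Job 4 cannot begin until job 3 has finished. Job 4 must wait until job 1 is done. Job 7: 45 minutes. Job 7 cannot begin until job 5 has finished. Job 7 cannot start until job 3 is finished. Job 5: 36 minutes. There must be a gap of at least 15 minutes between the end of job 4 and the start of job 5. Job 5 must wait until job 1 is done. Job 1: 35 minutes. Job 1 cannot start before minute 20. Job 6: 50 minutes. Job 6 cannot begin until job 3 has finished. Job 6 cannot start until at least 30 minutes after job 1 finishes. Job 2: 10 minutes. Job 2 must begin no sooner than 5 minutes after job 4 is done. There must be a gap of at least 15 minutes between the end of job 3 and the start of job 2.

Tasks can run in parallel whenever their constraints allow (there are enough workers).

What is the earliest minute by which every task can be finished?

266

Job 1 waits on its own release at minute 20, so it starts at minute 20 and finishes at 20 + 35 = minute 55.
Job 3 cannot begin until job 1 (finishes minute 55). It runs from minute 55 to 55 + 65 = minute 120.
Job 6 has to wait for job 3 (finishes minute 120); job 1 (finishes minute 55, plus 30-minute gap → minute 85). The latest of these is minute 120, so job 6 runs minute 120 to 120 + 50 = minute 170.
Job 4 has to wait for job 3 (finishes minute 120); job 1 (finishes minute 55). The latest of these is minute 120, so job 4 runs minute 120 to 120 + 50 = minute 170.
For job 5: job 4 (finishes minute 170, plus 15-minute gap → minute 185); job 1 (finishes minute 55). Taking the maximum gives a start of minute 185, and it finishes at 185 + 36 = minute 221.
Job 7 needs all of job 5 (finishes minute 221); job 3 (finishes minute 120). That puts its earliest start at minute 221; it finishes at 221 + 45 = minute 266.
Job 2 has to wait for job 4 (finishes minute 170, plus 5-minute gap → minute 175); job 3 (finishes minute 120, plus 15-minute gap → minute 135). The latest of these is minute 175, so job 2 runs minute 175 to 175 + 10 = minute 185.
All tasks are finished once the last one completes. Finish times: Job 1 at 55, Job 2 at 185, Job 3 at 120, Job 4 at 170, Job 5 at 221, Job 6 at 170, Job 7 at 266. The latest is minute 266.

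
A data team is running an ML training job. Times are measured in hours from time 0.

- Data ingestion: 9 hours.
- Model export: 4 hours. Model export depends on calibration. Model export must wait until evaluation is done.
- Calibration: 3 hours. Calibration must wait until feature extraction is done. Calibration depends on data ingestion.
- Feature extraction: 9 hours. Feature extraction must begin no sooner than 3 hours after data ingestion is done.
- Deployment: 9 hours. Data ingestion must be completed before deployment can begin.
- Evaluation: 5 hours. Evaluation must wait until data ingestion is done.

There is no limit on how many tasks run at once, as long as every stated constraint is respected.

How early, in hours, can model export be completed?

Data ingestion can start immediately at hour 0; it finishes at hour 9.
After data ingestion (finishes hour 9), evaluation can start at hour 9 and finishes at hour 14.
After data ingestion (finishes hour 9, plus 3-hour gap → hour 12), feature extraction can start at hour 12 and finishes at hour 21.
For calibration: feature extraction (finishes hour 21); data ingestion (finishes hour 9). Taking the maximum gives a start of hour 21, and it finishes at 21 + 3 = hour 24.
Model export has to wait for calibration (finishes hour 24); evaluation (finishes hour 14). The latest of these is hour 24, so model export runs hour 24 to 24 + 4 = hour 28.

28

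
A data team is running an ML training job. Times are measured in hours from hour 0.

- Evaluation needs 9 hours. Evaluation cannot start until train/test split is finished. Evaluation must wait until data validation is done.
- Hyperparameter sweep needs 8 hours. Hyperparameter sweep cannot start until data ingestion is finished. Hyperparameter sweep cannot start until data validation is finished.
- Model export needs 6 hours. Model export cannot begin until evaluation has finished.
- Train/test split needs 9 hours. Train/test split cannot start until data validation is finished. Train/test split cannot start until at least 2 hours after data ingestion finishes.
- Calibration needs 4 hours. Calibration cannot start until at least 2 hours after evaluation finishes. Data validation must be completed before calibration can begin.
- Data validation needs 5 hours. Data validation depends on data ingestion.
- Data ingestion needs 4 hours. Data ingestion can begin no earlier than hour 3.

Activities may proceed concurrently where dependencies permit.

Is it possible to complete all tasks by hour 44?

Yes

Data ingestion cannot begin until its own release at hour 3. It runs from hour 3 to 3 + 4 = hour 7.
After data ingestion (finishes hour 7), data validation can start at hour 7 and finishes at hour 12.
For hyperparameter sweep: data ingestion (finishes hour 7); data validation (finishes hour 12). Taking the maximum gives a start of hour 12, and it finishes at 12 + 8 = hour 20.
For train/test split: data validation (finishes hour 12); data ingestion (finishes hour 7, plus 2-hour gap → hour 9). Taking the maximum gives a start of hour 12, and it finishes at 12 + 9 = hour 21.
For evaluation: train/test split (finishes hour 21); data validation (finishes hour 12). Taking the maximum gives a start of hour 21, and it finishes at 21 + 9 = hour 30.
Model export cannot begin until evaluation (finishes hour 30). It runs from hour 30 to 30 + 6 = hour 36.
Calibration needs all of evaluation (finishes hour 30, plus 2-hour gap → hour 32); data validation (finishes hour 12). That puts its earliest start at hour 32; it finishes at 32 + 4 = hour 36.
Every task is finished by hour 36, which is no later than the deadline of 44, so the schedule is feasible.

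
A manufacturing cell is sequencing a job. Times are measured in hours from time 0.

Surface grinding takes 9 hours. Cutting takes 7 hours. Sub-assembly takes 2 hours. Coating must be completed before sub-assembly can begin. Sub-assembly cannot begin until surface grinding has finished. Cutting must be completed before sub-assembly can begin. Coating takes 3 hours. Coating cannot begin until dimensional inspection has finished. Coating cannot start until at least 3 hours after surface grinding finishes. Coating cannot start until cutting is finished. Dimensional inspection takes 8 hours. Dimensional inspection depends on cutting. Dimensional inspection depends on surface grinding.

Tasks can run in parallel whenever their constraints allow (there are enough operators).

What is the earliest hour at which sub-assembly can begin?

Nothing blocks surface grinding, so it runs from hour 0 to hour 9.
Cutting can start immediately at hour 0; it finishes at hour 7.
For dimensional inspection: cutting (finishes hour 7); surface grinding (finishes hour 9). Taking the maximum gives a start of hour 9, and it finishes at 9 + 8 = hour 17.
Coating has to wait for dimensional inspection (finishes hour 17); surface grinding (finishes hour 9, plus 3-hour gap → hour 12); cutting (finishes hour 7). The latest of these is hour 17, so coating runs hour 17 to 17 + 3 = hour 20.
Sub-assembly waits on coating (finishes hour 20); surface grinding (finishes hour 9); cutting (finishes hour 7). The latest of these is hour 20, which is the earliest sub-assembly can start.

20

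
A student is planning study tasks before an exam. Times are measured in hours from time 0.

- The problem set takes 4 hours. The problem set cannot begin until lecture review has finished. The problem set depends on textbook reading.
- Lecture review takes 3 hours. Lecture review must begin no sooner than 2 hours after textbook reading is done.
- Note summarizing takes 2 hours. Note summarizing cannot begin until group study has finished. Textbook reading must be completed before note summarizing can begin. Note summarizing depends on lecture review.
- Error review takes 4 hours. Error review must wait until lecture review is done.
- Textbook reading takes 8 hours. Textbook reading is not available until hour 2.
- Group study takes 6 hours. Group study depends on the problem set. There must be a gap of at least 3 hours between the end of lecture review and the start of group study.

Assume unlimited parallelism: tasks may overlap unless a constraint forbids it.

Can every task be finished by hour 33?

After its own release at hour 2, textbook reading can start at hour 2 and finishes at hour 10.
Lecture review cannot begin until textbook reading (finishes hour 10, plus 2-hour gap → hour 12). It runs from hour 12 to 12 + 3 = hour 15.
After lecture review (finishes hour 15), error review can start at hour 15 and finishes at hour 19.
For the problem set: lecture review (finishes hour 15); textbook reading (finishes hour 10). Taking the maximum gives a start of hour 15, and it finishes at 15 + 4 = hour 19.
Group study cannot start until the problem set (finishes hour 19); lecture review (finishes hour 15, plus 3-hour gap → hour 18). The controlling bound is hour 19, so group study finishes at 19 + 6 = hour 25.
Note summarizing cannot start until group study (finishes hour 25); textbook reading (finishes hour 10); lecture review (finishes hour 15). The controlling bound is hour 25, so note summarizing finishes at 25 + 2 = hour 27.
Every task is finished by hour 27, which is no later than the deadline of 33, so the schedule is feasible.

Yes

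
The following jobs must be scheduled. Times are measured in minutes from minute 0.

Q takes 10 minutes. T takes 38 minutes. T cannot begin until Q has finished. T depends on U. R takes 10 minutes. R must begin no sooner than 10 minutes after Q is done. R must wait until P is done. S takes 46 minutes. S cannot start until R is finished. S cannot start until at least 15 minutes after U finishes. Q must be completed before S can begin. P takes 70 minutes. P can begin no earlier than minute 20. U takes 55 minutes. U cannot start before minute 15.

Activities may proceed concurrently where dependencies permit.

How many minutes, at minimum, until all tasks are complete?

146

U cannot begin until its own release at minute 15. It runs from minute 15 to 15 + 55 = minute 70.
Nothing blocks Q, so it runs from minute 0 to minute 10.
T has to wait for Q (finishes minute 10); U (finishes minute 70). The latest of these is minute 70, so T runs minute 70 to 70 + 38 = minute 108.
P cannot begin until its own release at minute 20. It runs from minute 20 to 20 + 70 = minute 90.
R cannot start until Q (finishes minute 10, plus 10-minute gap → minute 20); P (finishes minute 90). The controlling bound is minute 90, so R finishes at 90 + 10 = minute 100.
S cannot start until R (finishes minute 100); U (finishes minute 70, plus 15-minute gap → minute 85); Q (finishes minute 10). The controlling bound is minute 100, so S finishes at 100 + 46 = minute 146.
All tasks are finished once the last one completes. Finish times: P at 90, Q at 10, R at 100, S at 146, T at 108, U at 70. The latest is minute 146.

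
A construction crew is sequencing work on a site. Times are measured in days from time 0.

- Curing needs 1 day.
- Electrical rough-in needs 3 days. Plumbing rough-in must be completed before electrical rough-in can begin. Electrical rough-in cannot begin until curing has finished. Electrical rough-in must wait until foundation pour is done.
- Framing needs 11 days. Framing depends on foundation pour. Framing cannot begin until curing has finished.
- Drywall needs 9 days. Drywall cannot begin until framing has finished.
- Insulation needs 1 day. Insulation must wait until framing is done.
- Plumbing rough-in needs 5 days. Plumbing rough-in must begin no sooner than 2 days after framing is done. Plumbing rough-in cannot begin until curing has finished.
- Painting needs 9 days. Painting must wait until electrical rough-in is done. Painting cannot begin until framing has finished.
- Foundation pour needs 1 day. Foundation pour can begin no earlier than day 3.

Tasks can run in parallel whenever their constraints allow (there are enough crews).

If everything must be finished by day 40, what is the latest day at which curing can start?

Painting must finish by day 40; it takes 9 days, so it must start by 40 − 9 = day 31.
Electrical rough-in must finish before painting (must start by day 31). With a 3-day duration, electrical rough-in must start by 31 − 3 = day 28.
Plumbing rough-in has to be done before electrical rough-in (must start by day 28). That means finishing by day 28, i.e. starting by 28 − 5 = day 23.
Insulation has no dependents, so it just needs to finish by day 40. Starting by 40 − 1 = day 39 achieves that.
Drywall has no dependents, so it just needs to finish by day 40. Starting by 40 − 9 = day 31 achieves that.
For framing: plumbing rough-in (must start by day 23, minus 2-day gap → day 21); insulation (must start by day 39); drywall (must start by day 31); painting (must start by day 31). The most restrictive is day 21; with an 11-day duration, framing must start by day 10.
For curing: framing (must start by day 10); plumbing rough-in (must start by day 23); electrical rough-in (must start by day 28). The most restrictive is day 10; with a 1-day duration, curing must start by day 9.

9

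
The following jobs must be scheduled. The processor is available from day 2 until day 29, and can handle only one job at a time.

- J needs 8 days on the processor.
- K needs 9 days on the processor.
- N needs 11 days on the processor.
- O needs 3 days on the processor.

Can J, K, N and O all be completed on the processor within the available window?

No

The processor window is 29 − 2 = 27 days.
Running back to back, the jobs need 8 + 9 + 11 + 3 = 31 days on the processor.
Since 31 > 27, they cannot all fit.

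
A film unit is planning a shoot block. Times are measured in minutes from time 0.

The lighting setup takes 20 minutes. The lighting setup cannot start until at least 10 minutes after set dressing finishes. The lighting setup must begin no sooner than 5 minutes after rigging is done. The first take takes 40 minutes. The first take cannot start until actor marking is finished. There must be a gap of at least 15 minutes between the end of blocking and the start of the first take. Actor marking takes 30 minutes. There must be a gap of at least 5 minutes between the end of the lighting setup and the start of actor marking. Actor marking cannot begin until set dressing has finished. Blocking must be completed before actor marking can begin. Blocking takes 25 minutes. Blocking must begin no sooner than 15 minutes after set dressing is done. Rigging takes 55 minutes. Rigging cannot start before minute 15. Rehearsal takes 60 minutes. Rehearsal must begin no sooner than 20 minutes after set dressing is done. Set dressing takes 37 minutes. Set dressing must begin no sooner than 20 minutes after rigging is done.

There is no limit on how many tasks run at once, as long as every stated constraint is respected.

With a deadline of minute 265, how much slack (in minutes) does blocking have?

28

After its own release at minute 15, rigging can start at minute 15 and finishes at minute 70.
Set dressing cannot begin until rigging (finishes minute 70, plus 20-minute gap → minute 90). It runs from minute 90 to 90 + 37 = minute 127.
Blocking waits on set dressing (finishes minute 127, plus 15-minute gap → minute 142), so it starts at minute 142 and finishes at 142 + 25 = minute 167.

Working backward from the deadline:
Nothing follows the first take; the deadline of minute 265 is its only limit. It must start by 265 − 40 = minute 225.
Actor marking must finish before the first take (must start by minute 225). With a 30-minute duration, actor marking must start by 225 − 30 = minute 195.
Blocking has several dependents: actor marking (must start by minute 195); the first take (must start by minute 225, minus 15-minute gap → minute 210). The earliest of those limits is minute 195, so blocking must start by 195 − 25 = minute 170.
So blocking can start as early as minute 142 and as late as minute 170, giving 170 − 142 = 28 minutes of slack.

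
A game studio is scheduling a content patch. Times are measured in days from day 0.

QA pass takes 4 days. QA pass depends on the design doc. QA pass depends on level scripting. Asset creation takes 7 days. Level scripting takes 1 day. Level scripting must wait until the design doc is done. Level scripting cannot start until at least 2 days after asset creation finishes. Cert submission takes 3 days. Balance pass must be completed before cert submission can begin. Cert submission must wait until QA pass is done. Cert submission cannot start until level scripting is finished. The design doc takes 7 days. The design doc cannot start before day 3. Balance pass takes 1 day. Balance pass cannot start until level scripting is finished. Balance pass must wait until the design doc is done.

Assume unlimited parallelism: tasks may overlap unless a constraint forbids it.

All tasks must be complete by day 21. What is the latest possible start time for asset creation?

Cert submission must finish by day 21; it takes 3 days, so it must start by 21 − 3 = day 18.
Balance pass feeds into cert submission (must start by day 18); so balance pass must finish by day 18 and therefore start by day 17.
Since cert submission (must start by day 18) depends on it, QA pass must finish by day 18. Backing off its 4-day duration gives a latest start of day 14.
For level scripting: balance pass (must start by day 17); QA pass (must start by day 14); cert submission (must start by day 18). The most restrictive is day 14; with a 1-day duration, level scripting must start by day 13.
Since level scripting (must start by day 13, minus 2-day gap → day 11) depends on it, asset creation must finish by day 11. Backing off its 7-day duration gives a latest start of day 4.

4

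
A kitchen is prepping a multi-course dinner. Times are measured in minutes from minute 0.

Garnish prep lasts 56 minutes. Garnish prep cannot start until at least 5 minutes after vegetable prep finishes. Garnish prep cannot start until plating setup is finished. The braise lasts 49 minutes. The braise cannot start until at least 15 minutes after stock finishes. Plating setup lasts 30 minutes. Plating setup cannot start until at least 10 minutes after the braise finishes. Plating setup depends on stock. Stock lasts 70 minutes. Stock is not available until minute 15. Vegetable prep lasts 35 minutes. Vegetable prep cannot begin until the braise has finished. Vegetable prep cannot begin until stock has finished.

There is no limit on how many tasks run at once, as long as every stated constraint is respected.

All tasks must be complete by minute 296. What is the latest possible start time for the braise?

Garnish prep must finish by minute 296; it takes 56 minutes, so it must start by 296 − 56 = minute 240.
Vegetable prep must finish before garnish prep (must start by minute 240, minus 5-minute gap → minute 235). With a 35-minute duration, vegetable prep must start by 235 − 35 = minute 200.
Plating setup has to be done before garnish prep (must start by minute 240). That means finishing by minute 240, i.e. starting by 240 − 30 = minute 210.
For the braise: vegetable prep (must start by minute 200); plating setup (must start by minute 210, minus 10-minute gap → minute 200). The most restrictive is minute 200; with a 49-minute duration, the braise must start by minute 151.

151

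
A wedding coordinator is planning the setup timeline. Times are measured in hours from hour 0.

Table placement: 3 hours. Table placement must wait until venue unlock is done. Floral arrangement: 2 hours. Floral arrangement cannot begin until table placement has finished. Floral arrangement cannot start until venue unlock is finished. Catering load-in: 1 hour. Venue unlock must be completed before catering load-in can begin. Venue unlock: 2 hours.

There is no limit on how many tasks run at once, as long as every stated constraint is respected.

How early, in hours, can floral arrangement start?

5

Venue unlock has no prerequisites, so it starts at hour 0 and finishes at hour 2.
Table placement cannot begin until venue unlock (finishes hour 2). It runs from hour 2 to 2 + 3 = hour 5.
Floral arrangement waits on table placement (finishes hour 5); venue unlock (finishes hour 2). The latest of these is hour 5, which is the earliest floral arrangement can start.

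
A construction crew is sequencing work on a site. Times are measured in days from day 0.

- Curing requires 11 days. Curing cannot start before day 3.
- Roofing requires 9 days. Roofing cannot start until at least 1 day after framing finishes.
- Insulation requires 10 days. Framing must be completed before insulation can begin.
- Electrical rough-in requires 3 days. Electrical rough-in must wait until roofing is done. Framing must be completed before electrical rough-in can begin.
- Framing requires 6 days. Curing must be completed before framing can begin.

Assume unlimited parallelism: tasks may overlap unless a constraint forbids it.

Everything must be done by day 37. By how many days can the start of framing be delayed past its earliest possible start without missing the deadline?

4

Curing waits on its own release at day 3, so it starts at day 3 and finishes at 3 + 11 = day 14.
Framing waits on curing (finishes day 14), so it starts at day 14 and finishes at 14 + 6 = day 20.

Working backward from the deadline:
Nothing follows electrical rough-in; the deadline of day 37 is its only limit. It must start by 37 − 3 = day 34.
Roofing feeds into electrical rough-in (must start by day 34); so roofing must finish by day 34 and therefore start by day 25.
Nothing follows insulation; the deadline of day 37 is its only limit. It must start by 37 − 10 = day 27.
Framing must finish in time for roofing (must start by day 25, minus 1-day gap → day 24); electrical rough-in (must start by day 34); insulation (must start by day 27). The tightest is day 24, so framing must start by 24 − 6 = day 18.
So framing can start as early as day 14 and as late as day 18, giving 18 − 14 = 4 days of slack.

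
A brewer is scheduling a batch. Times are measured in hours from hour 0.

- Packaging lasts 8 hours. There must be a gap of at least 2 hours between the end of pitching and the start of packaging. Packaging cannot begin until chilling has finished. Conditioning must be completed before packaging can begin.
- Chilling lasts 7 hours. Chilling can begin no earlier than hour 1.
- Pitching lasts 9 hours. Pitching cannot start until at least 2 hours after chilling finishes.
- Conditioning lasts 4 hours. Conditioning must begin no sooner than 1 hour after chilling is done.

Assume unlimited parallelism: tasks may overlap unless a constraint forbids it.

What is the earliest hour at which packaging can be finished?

Chilling cannot begin until its own release at hour 1. It runs from hour 1 to 1 + 7 = hour 8.
After chilling (finishes hour 8, plus 1-hour gap → hour 9), conditioning can start at hour 9 and finishes at hour 13.
Pitching cannot begin until chilling (finishes hour 8, plus 2-hour gap → hour 10). It runs from hour 10 to 10 + 9 = hour 19.
Packaging cannot start until pitching (finishes hour 19, plus 2-hour gap → hour 21); chilling (finishes hour 8); conditioning (finishes hour 13). The controlling bound is hour 21, so packaging finishes at 21 + 8 = hour 29.

29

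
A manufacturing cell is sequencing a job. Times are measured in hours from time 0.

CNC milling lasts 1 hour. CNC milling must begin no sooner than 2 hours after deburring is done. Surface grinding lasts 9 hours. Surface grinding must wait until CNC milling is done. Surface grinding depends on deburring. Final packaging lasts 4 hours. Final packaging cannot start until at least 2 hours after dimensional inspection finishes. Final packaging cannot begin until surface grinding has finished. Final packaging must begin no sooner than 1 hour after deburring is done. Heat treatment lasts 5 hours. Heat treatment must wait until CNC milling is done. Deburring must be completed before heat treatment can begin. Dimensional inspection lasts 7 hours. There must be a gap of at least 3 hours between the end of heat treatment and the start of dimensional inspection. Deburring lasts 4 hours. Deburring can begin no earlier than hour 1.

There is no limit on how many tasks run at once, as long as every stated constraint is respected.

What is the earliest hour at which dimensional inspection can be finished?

23

Deburring cannot begin until its own release at hour 1. It runs from hour 1 to 1 + 4 = hour 5.
After deburring (finishes hour 5, plus 2-hour gap → hour 7), CNC milling can start at hour 7 and finishes at hour 8.
Heat treatment needs all of CNC milling (finishes hour 8); deburring (finishes hour 5). That puts its earliest start at hour 8; it finishes at 8 + 5 = hour 13.
Dimensional inspection cannot begin until heat treatment (finishes hour 13, plus 3-hour gap → hour 16). It runs from hour 16 to 16 + 7 = hour 23.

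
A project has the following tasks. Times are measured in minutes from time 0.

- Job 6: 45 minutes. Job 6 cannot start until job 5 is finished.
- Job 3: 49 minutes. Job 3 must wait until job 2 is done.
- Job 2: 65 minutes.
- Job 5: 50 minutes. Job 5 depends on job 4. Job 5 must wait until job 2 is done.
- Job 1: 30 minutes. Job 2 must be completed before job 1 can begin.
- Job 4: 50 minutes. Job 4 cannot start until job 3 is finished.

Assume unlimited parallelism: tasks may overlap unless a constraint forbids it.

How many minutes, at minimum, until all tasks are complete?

259

Job 2 has no prerequisites, so it starts at minute 0 and finishes at minute 65.
After job 2 (finishes minute 65), job 3 can start at minute 65 and finishes at minute 114.
Job 4 cannot begin until job 3 (finishes minute 114). It runs from minute 114 to 114 + 50 = minute 164.
Job 5 needs all of job 4 (finishes minute 164); job 2 (finishes minute 65). That puts its earliest start at minute 164; it finishes at 164 + 50 = minute 214.
After job 5 (finishes minute 214), job 6 can start at minute 214 and finishes at minute 259.
After job 2 (finishes minute 65), job 1 can start at minute 65 and finishes at minute 95.
All tasks are finished once the last one completes. Finish times: Job 1 at 95, Job 2 at 65, Job 3 at 114, Job 4 at 164, Job 5 at 214, Job 6 at 259. The latest is minute 259.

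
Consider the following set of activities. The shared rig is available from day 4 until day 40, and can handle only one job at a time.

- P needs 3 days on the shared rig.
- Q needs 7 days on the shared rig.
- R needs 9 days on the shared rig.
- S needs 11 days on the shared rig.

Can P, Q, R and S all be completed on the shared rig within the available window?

Yes

The shared rig window is 40 − 4 = 36 days.
Running back to back, the jobs need 3 + 7 + 9 + 11 = 30 days on the shared rig.
Since 30 ≤ 36, they fit within the window.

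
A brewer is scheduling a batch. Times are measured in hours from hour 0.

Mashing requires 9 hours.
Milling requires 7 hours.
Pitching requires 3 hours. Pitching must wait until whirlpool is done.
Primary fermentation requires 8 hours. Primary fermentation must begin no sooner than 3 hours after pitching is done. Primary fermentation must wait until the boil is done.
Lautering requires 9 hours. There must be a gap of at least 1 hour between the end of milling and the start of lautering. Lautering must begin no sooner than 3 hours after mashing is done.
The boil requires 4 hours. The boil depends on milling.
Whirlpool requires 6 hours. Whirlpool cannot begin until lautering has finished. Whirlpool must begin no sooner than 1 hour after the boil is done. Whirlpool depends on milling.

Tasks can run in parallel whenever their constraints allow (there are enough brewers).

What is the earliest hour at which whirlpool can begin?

21

Nothing blocks mashing, so it runs from hour 0 to hour 9.
Milling has no prerequisites, so it starts at hour 0 and finishes at hour 7.
After milling (finishes hour 7), the boil can start at hour 7 and finishes at hour 11.
Lautering has to wait for milling (finishes hour 7, plus 1-hour gap → hour 8); mashing (finishes hour 9, plus 3-hour gap → hour 12). The latest of these is hour 12, so lautering runs hour 12 to 12 + 9 = hour 21.
Whirlpool waits on lautering (finishes hour 21); the boil (finishes hour 11, plus 1-hour gap → hour 12); milling (finishes hour 7). The latest of these is hour 21, which is the earliest whirlpool can start.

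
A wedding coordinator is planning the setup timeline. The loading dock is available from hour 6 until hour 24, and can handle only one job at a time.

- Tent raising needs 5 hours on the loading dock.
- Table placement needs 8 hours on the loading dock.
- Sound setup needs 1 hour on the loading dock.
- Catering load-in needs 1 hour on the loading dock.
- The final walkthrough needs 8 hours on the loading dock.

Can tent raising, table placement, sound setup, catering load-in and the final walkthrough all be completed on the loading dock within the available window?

No

The loading dock window is 24 − 6 = 18 hours.
Running back to back, the jobs need 5 + 8 + 1 + 1 + 8 = 23 hours on the loading dock.
Since 23 > 18, they cannot all fit.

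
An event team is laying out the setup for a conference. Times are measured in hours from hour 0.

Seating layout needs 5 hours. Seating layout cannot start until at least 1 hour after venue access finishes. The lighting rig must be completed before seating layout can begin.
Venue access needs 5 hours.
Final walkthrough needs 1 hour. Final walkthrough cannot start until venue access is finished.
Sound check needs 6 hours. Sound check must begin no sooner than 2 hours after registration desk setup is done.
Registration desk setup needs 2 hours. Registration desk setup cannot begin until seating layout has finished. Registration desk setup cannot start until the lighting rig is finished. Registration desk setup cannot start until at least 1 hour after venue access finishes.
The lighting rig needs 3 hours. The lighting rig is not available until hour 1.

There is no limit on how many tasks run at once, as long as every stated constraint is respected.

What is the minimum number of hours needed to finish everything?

21

After its own release at hour 1, the lighting rig can start at hour 1 and finishes at hour 4.
Venue access has no prerequisites, so it starts at hour 0 and finishes at hour 5.
Final walkthrough waits on venue access (finishes hour 5), so it starts at hour 5 and finishes at 5 + 1 = hour 6.
For seating layout: venue access (finishes hour 5, plus 1-hour gap → hour 6); the lighting rig (finishes hour 4). Taking the maximum gives a start of hour 6, and it finishes at 6 + 5 = hour 11.
Registration desk setup cannot start until seating layout (finishes hour 11); the lighting rig (finishes hour 4); venue access (finishes hour 5, plus 1-hour gap → hour 6). The controlling bound is hour 11, so registration desk setup finishes at 11 + 2 = hour 13.
After registration desk setup (finishes hour 13, plus 2-hour gap → hour 15), sound check can start at hour 15 and finishes at hour 21.
All tasks are finished once the last one completes. Finish times: Venue access at 5, The lighting rig at 4, Seating layout at 11, Registration desk setup at 13, Sound check at 21, Final walkthrough at 6. The latest is hour 21.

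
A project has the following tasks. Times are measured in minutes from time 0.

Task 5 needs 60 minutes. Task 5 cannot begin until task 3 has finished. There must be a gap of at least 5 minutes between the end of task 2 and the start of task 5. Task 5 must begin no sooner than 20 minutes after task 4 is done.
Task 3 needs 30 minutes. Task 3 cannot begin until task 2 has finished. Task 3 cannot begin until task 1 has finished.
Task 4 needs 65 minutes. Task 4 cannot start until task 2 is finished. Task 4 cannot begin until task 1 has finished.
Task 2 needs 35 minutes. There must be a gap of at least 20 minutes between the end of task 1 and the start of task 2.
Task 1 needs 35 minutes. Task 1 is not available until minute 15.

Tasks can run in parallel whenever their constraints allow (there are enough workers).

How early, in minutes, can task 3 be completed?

Task 1 cannot begin until its own release at minute 15. It runs from minute 15 to 15 + 35 = minute 50.
After task 1 (finishes minute 50, plus 20-minute gap → minute 70), task 2 can start at minute 70 and finishes at minute 105.
Task 3 needs all of task 2 (finishes minute 105); task 1 (finishes minute 50). That puts its earliest start at minute 105; it finishes at 105 + 30 = minute 135.

135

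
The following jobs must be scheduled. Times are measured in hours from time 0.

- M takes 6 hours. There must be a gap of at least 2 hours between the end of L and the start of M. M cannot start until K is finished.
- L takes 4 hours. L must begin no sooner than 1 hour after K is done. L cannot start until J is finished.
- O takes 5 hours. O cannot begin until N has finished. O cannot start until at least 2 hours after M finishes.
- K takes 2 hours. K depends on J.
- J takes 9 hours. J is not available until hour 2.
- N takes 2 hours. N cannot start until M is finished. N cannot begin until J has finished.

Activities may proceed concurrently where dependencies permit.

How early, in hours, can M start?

20

After its own release at hour 2, J can start at hour 2 and finishes at hour 11.
After J (finishes hour 11), K can start at hour 11 and finishes at hour 13.
L cannot start until K (finishes hour 13, plus 1-hour gap → hour 14); J (finishes hour 11). The controlling bound is hour 14, so L finishes at 14 + 4 = hour 18.
M waits on L (finishes hour 18, plus 2-hour gap → hour 20); K (finishes hour 13). The latest of these is hour 20, which is the earliest M can start.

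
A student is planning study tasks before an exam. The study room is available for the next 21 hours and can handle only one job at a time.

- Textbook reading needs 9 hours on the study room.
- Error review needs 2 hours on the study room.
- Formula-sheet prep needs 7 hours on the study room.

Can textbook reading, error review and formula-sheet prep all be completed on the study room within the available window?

Running back to back, the jobs need 9 + 2 + 7 = 18 hours on the study room.
Since 18 ≤ 21, they fit within the window.

Yes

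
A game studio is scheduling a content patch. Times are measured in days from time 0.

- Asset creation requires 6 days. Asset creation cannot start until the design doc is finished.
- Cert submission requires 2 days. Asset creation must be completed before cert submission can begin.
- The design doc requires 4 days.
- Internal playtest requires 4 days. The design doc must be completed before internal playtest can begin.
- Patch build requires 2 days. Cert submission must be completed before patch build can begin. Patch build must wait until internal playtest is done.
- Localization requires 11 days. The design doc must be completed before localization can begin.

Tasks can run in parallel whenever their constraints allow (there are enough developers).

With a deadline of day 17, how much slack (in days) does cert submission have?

The design doc can start immediately at day 0; it finishes at day 4.
Asset creation waits on the design doc (finishes day 4), so it starts at day 4 and finishes at 4 + 6 = day 10.
Cert submission waits on asset creation (finishes day 10), so it starts at day 10 and finishes at 10 + 2 = day 12.

Working backward from the deadline:
Nothing follows patch build; the deadline of day 17 is its only limit. It must start by 17 − 2 = day 15.
Cert submission must finish before patch build (must start by day 15). With a 2-day duration, cert submission must start by 15 − 2 = day 13.
So cert submission can start as early as day 10 and as late as day 13, giving 13 − 10 = 3 days of slack.

3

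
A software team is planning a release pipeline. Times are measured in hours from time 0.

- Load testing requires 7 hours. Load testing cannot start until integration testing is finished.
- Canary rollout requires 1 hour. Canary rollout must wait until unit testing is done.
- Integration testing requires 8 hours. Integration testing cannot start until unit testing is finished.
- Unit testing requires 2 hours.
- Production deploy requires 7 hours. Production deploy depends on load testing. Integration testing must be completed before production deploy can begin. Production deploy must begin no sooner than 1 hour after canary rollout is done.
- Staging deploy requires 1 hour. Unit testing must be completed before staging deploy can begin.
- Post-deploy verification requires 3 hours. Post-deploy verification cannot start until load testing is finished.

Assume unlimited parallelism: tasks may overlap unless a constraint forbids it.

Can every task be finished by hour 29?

Unit testing can start immediately at hour 0; it finishes at hour 2.
Canary rollout cannot begin until unit testing (finishes hour 2). It runs from hour 2 to 2 + 1 = hour 3.
Staging deploy cannot begin until unit testing (finishes hour 2). It runs from hour 2 to 2 + 1 = hour 3.
After unit testing (finishes hour 2), integration testing can start at hour 2 and finishes at hour 10.
After integration testing (finishes hour 10), load testing can start at hour 10 and finishes at hour 17.
After load testing (finishes hour 17), post-deploy verification can start at hour 17 and finishes at hour 20.
Production deploy needs all of load testing (finishes hour 17); integration testing (finishes hour 10); canary rollout (finishes hour 3, plus 1-hour gap → hour 4). That puts its earliest start at hour 17; it finishes at 17 + 7 = hour 24.
Every task is finished by hour 24, which is no later than the deadline of 29, so the schedule is feasible.

Yes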